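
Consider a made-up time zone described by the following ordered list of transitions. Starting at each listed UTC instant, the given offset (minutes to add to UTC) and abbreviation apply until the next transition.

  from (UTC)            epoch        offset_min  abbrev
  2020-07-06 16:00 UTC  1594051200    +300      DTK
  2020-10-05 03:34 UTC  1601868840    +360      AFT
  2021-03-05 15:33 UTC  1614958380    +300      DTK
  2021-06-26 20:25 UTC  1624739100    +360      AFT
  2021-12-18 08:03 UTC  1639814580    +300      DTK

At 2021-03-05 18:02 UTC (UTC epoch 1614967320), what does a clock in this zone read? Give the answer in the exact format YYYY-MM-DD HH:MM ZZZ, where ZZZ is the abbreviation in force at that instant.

Query: 2021-03-05 18:02 UTC
Rule 3/5 (DTK, +05:00): 2021-03-05 15:33 UTC ≤ query < 2021-06-26 20:25 UTC
18·60 + 2 + 300 = 1382 min
1382 = 0·1440 + 1382; 1382 = 23·60 + 2 → 23:02, same day
→ 2021-03-05 23:02 DTK

2021-03-05 23:02 DTK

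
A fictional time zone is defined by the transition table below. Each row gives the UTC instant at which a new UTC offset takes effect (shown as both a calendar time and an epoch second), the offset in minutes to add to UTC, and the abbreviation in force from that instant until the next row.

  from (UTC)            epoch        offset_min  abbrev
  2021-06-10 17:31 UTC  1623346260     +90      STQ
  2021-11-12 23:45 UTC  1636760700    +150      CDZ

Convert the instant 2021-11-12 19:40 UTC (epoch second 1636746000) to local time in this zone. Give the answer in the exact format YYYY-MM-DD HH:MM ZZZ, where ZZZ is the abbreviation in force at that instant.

Query: 2021-11-12 19:40 UTC
Rule 1/2 (STQ, +01:30): 2021-06-10 17:31 UTC ≤ query < 2021-11-12 23:45 UTC
19·60 + 40 + 90 = 1270 min
1270 = 0·1440 + 1270; 1270 = 21·60 + 10 → 21:10, same day
→ 2021-11-12 21:10 STQ

2021-11-12 21:10 STQ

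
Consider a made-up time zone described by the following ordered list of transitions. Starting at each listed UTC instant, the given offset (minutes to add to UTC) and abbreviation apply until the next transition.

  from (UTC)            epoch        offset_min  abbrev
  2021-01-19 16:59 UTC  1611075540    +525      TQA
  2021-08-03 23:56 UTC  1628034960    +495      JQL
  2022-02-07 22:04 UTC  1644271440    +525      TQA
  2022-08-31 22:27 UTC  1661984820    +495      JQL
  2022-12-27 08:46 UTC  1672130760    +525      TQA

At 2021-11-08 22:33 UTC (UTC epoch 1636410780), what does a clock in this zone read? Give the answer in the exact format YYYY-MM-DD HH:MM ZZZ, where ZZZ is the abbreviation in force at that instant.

Query: 2021-11-08 22:33 UTC
Rule 2/5 (JQL, +08:15): 2021-08-03 23:56 UTC ≤ query < 2022-02-07 22:04 UTC
22·60 + 33 + 495 = 1848 min
1848 = 1·1440 + 408; 408 = 6·60 + 48 → 06:48, 2021-11-08 + 1 day = 2021-11-09
→ 2021-11-09 06:48 JQL

2021-11-09 06:48 JQL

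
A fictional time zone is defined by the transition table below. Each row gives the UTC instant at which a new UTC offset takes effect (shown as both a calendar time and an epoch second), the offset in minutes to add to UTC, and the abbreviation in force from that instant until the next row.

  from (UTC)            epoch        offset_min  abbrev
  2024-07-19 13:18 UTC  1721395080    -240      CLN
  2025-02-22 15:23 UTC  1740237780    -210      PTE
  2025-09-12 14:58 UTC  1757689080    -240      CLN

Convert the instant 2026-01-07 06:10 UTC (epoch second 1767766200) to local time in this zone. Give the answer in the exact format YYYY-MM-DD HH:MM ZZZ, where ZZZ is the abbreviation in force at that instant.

2026-01-07 02:10 CLN

Query: 2026-01-07 06:10 UTC
Rule 3/3 (CLN, -04:00): 2025-09-12 14:58 UTC ≤ query < +∞
6·60 + 10 - 240 = 130 min
130 = 0·1440 + 130; 130 = 2·60 + 10 → 02:10, same day
→ 2026-01-07 02:10 CLN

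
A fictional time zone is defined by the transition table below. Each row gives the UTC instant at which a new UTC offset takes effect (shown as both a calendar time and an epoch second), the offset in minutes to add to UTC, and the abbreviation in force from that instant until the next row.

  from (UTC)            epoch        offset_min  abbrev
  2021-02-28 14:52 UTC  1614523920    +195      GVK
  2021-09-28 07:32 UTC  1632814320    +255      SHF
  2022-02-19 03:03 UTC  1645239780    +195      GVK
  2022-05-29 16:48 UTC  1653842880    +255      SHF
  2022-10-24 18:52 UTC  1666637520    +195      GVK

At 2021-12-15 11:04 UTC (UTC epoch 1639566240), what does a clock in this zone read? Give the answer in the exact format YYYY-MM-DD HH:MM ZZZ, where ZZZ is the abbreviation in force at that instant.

Query: 2021-12-15 11:04 UTC
Rule 2/5 (SHF, +04:15): 2021-09-28 07:32 UTC ≤ query < 2022-02-19 03:03 UTC
11·60 + 4 + 255 = 919 min
919 = 0·1440 + 919; 919 = 15·60 + 19 → 15:19, same day
→ 2021-12-15 15:19 SHF

2021-12-15 15:19 SHF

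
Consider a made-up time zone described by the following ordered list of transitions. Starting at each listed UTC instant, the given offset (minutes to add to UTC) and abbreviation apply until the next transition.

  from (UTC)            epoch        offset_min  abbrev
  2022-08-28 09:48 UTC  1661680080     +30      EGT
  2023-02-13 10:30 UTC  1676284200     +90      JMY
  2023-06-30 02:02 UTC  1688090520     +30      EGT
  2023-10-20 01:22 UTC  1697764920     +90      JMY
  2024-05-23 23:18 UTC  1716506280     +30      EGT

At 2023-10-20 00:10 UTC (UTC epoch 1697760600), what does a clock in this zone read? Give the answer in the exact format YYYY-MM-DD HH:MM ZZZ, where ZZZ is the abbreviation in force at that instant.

2023-10-20 00:40 EGT

Query: 2023-10-20 00:10 UTC
Rule 3/5 (EGT, +00:30): 2023-06-30 02:02 UTC ≤ query < 2023-10-20 01:22 UTC
0·60 + 10 + 30 = 40 min
40 = 0·1440 + 40; 40 = 0·60 + 40 → 00:40, same day
→ 2023-10-20 00:40 EGT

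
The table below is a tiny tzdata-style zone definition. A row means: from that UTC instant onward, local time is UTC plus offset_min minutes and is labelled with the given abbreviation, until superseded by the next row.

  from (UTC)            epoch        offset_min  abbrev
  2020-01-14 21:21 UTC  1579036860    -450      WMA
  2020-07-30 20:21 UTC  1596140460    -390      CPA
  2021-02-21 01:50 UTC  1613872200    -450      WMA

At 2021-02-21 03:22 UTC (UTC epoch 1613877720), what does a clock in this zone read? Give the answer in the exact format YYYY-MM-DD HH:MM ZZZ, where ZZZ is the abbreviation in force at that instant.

Query: 2021-02-21 03:22 UTC
Rule 3/3 (WMA, -07:30): 2021-02-21 01:50 UTC ≤ query < +∞
3·60 + 22 - 450 = -248 min
-248 = -1·1440 + 1192; 1192 = 19·60 + 52 → 19:52, 2021-02-21 - 1 day = 2021-02-20
→ 2021-02-20 19:52 WMA

2021-02-20 19:52 WMA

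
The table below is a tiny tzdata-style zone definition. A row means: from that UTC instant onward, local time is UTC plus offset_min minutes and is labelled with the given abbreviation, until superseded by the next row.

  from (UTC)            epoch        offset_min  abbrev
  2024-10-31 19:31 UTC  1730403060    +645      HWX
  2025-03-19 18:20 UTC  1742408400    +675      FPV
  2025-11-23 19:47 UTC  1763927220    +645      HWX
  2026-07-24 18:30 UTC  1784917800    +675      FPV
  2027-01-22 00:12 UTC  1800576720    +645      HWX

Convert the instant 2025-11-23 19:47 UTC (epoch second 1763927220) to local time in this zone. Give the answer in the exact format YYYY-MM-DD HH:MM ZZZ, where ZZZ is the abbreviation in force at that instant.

2025-11-24 06:32 HWX

Query: 2025-11-23 19:47 UTC
Rule 3/5 (HWX, +10:45): 2025-11-23 19:47 UTC ≤ query < 2026-07-24 18:30 UTC
19·60 + 47 + 645 = 1832 min
1832 = 1·1440 + 392; 392 = 6·60 + 32 → 06:32, 2025-11-23 + 1 day = 2025-11-24
→ 2025-11-24 06:32 HWX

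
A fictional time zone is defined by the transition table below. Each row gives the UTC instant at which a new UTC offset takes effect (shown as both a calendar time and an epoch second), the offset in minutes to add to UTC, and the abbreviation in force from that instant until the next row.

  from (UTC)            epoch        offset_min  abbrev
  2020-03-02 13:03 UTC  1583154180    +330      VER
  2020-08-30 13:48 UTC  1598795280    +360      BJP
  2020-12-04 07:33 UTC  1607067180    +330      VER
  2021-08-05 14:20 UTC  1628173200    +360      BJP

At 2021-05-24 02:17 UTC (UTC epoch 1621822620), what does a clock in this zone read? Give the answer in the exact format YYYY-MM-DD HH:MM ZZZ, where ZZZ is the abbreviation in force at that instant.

2021-05-24 07:47 VER

Query: 2021-05-24 02:17 UTC
Rule 3/4 (VER, +05:30): 2020-12-04 07:33 UTC ≤ query < 2021-08-05 14:20 UTC
2·60 + 17 + 330 = 467 min
467 = 0·1440 + 467; 467 = 7·60 + 47 → 07:47, same day
→ 2021-05-24 07:47 VER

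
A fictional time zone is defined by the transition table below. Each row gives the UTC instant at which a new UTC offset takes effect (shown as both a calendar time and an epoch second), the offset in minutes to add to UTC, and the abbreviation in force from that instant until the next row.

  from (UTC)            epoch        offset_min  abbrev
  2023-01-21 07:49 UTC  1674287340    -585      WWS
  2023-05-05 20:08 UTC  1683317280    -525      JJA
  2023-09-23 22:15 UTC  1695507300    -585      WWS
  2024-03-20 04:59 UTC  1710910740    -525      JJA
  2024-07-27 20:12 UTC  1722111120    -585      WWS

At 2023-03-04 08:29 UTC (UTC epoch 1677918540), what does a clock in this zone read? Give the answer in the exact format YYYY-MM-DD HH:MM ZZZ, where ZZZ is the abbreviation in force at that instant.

2023-03-03 22:44 WWS

Query: 2023-03-04 08:29 UTC
Rule 1/5 (WWS, -09:45): 2023-01-21 07:49 UTC ≤ query < 2023-05-05 20:08 UTC
8·60 + 29 - 585 = -76 min
-76 = -1·1440 + 1364; 1364 = 22·60 + 44 → 22:44, 2023-03-04 - 1 day = 2023-03-03
→ 2023-03-03 22:44 WWS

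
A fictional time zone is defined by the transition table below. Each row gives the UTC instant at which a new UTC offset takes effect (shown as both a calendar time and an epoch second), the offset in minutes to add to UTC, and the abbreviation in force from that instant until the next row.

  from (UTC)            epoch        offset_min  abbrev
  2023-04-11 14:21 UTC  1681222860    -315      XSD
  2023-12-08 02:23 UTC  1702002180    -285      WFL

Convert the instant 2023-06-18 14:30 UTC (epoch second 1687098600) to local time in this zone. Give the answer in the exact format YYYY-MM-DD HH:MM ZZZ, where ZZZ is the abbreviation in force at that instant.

2023-06-18 09:15 XSD

Query: 2023-06-18 14:30 UTC
Rule 1/2 (XSD, -05:15): 2023-04-11 14:21 UTC ≤ query < 2023-12-08 02:23 UTC
14·60 + 30 - 315 = 555 min
555 = 0·1440 + 555; 555 = 9·60 + 15 → 09:15, same day
→ 2023-06-18 09:15 XSD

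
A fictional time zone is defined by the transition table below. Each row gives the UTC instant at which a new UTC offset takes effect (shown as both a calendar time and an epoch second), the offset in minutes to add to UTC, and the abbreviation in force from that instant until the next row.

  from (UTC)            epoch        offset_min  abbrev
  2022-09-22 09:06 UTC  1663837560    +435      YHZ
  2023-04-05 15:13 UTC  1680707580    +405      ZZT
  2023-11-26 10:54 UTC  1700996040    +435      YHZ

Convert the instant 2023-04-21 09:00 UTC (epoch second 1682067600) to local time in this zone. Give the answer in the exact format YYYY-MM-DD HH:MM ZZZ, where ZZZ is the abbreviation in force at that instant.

Query: 2023-04-21 09:00 UTC
Rule 2/3 (ZZT, +06:45): 2023-04-05 15:13 UTC ≤ query < 2023-11-26 10:54 UTC
9·60 + 0 + 405 = 945 min
945 = 0·1440 + 945; 945 = 15·60 + 45 → 15:45, same day
→ 2023-04-21 15:45 ZZT

2023-04-21 15:45 ZZT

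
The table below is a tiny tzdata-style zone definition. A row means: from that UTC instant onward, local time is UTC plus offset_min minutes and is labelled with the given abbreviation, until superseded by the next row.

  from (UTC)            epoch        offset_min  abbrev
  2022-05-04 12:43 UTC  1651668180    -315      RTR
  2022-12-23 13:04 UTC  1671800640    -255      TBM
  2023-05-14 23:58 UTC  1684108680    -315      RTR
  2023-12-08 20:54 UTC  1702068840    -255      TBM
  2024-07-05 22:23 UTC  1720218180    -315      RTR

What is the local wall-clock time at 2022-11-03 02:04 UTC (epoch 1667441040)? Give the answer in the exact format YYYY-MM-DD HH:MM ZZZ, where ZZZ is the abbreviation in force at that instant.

Query: 2022-11-03 02:04 UTC
Rule 1/5 (RTR, -05:15): 2022-05-04 12:43 UTC ≤ query < 2022-12-23 13:04 UTC
2·60 + 4 - 315 = -191 min
-191 = -1·1440 + 1249; 1249 = 20·60 + 49 → 20:49, 2022-11-03 - 1 day = 2022-11-02
→ 2022-11-02 20:49 RTR

2022-11-02 20:49 RTR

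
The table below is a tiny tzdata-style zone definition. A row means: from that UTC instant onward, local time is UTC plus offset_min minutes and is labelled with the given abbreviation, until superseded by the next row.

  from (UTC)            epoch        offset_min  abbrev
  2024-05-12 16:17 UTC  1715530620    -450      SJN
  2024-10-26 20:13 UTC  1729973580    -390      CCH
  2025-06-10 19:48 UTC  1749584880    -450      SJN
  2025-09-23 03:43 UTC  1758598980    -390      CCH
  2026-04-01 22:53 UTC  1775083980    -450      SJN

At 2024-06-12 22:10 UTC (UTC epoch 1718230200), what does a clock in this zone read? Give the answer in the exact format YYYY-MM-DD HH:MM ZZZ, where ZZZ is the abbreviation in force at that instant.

2024-06-12 14:40 SJN

Query: 2024-06-12 22:10 UTC
Rule 1/5 (SJN, -07:30): 2024-05-12 16:17 UTC ≤ query < 2024-10-26 20:13 UTC
22·60 + 10 - 450 = 880 min
880 = 0·1440 + 880; 880 = 14·60 + 40 → 14:40, same day
→ 2024-06-12 14:40 SJN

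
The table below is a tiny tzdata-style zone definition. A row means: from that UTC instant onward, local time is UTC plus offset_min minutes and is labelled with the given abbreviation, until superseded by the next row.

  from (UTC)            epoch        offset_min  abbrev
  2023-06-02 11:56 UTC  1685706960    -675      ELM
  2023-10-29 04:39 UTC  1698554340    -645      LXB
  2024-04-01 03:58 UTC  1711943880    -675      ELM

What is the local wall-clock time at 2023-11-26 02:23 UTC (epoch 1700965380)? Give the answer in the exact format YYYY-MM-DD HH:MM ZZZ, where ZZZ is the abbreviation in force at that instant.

2023-11-25 15:38 LXB

Query: 2023-11-26 02:23 UTC
Rule 2/3 (LXB, -10:45): 2023-10-29 04:39 UTC ≤ query < 2024-04-01 03:58 UTC
2·60 + 23 - 645 = -502 min
-502 = -1·1440 + 938; 938 = 15·60 + 38 → 15:38, 2023-11-26 - 1 day = 2023-11-25
→ 2023-11-25 15:38 LXB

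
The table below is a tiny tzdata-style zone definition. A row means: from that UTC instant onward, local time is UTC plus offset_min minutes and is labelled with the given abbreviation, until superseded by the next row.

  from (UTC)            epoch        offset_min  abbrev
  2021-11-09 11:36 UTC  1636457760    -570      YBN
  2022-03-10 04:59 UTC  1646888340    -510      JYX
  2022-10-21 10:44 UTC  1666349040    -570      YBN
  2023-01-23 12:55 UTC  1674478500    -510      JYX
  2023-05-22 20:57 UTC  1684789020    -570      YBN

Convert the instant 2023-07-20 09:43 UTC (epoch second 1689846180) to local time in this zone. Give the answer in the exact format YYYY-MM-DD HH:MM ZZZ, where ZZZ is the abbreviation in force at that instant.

2023-07-20 00:13 YBN

Query: 2023-07-20 09:43 UTC
Rule 5/5 (YBN, -09:30): 2023-05-22 20:57 UTC ≤ query < +∞
9·60 + 43 - 570 = 13 min
13 = 0·1440 + 13; 13 = 0·60 + 13 → 00:13, same day
→ 2023-07-20 00:13 YBN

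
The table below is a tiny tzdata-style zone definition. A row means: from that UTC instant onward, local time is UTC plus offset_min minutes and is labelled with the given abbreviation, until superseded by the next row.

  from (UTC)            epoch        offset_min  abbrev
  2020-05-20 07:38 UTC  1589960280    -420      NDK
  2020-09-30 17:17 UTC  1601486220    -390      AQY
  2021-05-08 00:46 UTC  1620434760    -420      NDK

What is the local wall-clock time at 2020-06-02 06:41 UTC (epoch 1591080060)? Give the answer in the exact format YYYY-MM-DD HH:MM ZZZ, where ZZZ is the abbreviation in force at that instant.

2020-06-01 23:41 NDK

Query: 2020-06-02 06:41 UTC
Rule 1/3 (NDK, -07:00): 2020-05-20 07:38 UTC ≤ query < 2020-09-30 17:17 UTC
6·60 + 41 - 420 = -19 min
-19 = -1·1440 + 1421; 1421 = 23·60 + 41 → 23:41, 2020-06-02 - 1 day = 2020-06-01
→ 2020-06-01 23:41 NDK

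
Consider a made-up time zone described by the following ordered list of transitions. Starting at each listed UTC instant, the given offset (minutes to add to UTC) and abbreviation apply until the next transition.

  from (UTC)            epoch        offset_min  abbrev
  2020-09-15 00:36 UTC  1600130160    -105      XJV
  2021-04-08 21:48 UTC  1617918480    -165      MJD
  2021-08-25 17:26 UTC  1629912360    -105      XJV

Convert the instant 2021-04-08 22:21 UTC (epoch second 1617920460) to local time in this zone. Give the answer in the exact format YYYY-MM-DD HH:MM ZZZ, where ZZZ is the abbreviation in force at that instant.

2021-04-08 19:36 MJD

Query: 2021-04-08 22:21 UTC
Rule 2/3 (MJD, -02:45): 2021-04-08 21:48 UTC ≤ query < 2021-08-25 17:26 UTC
22·60 + 21 - 165 = 1176 min
1176 = 0·1440 + 1176; 1176 = 19·60 + 36 → 19:36, same day
→ 2021-04-08 19:36 MJD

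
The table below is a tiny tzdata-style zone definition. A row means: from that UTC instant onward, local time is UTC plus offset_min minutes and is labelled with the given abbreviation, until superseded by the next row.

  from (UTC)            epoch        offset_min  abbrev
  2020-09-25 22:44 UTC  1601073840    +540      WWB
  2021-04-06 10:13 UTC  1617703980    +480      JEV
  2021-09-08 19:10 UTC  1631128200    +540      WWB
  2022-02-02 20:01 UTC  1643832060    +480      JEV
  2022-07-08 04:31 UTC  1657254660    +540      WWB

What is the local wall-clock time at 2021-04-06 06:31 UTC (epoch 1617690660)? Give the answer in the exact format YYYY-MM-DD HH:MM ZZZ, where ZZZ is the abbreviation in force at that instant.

2021-04-06 15:31 WWB

Query: 2021-04-06 06:31 UTC
Rule 1/5 (WWB, +09:00): 2020-09-25 22:44 UTC ≤ query < 2021-04-06 10:13 UTC
6·60 + 31 + 540 = 931 min
931 = 0·1440 + 931; 931 = 15·60 + 31 → 15:31, same day
→ 2021-04-06 15:31 WWB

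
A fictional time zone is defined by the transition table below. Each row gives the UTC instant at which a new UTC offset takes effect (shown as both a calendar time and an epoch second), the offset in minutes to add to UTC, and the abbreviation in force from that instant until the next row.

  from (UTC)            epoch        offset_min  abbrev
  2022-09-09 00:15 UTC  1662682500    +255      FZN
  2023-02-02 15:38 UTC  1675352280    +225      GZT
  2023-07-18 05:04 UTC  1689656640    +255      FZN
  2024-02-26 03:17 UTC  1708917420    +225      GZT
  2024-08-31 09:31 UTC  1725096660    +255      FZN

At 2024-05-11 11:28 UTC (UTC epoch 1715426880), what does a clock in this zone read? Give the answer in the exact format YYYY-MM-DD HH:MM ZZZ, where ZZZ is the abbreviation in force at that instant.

Query: 2024-05-11 11:28 UTC
Rule 4/5 (GZT, +03:45): 2024-02-26 03:17 UTC ≤ query < 2024-08-31 09:31 UTC
11·60 + 28 + 225 = 913 min
913 = 0·1440 + 913; 913 = 15·60 + 13 → 15:13, same day
→ 2024-05-11 15:13 GZT

2024-05-11 15:13 GZT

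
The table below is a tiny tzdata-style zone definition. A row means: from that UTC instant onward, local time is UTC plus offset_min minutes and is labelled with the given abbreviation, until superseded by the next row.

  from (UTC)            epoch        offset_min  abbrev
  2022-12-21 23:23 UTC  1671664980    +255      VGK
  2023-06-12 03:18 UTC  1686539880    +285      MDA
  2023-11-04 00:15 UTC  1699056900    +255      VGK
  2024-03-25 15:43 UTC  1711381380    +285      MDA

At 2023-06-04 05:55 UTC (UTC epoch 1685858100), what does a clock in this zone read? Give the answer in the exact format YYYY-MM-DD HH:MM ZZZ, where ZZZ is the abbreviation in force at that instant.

2023-06-04 10:10 VGK

Query: 2023-06-04 05:55 UTC
Rule 1/4 (VGK, +04:15): 2022-12-21 23:23 UTC ≤ query < 2023-06-12 03:18 UTC
5·60 + 55 + 255 = 610 min
610 = 0·1440 + 610; 610 = 10·60 + 10 → 10:10, same day
→ 2023-06-04 10:10 VGK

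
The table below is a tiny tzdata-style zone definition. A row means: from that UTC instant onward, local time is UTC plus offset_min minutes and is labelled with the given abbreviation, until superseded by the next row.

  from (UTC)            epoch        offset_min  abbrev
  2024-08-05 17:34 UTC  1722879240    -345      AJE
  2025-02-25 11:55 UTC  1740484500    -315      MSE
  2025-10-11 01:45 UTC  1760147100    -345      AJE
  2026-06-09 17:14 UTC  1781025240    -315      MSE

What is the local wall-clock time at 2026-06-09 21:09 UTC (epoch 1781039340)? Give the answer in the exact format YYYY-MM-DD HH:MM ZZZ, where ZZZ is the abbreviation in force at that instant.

2026-06-09 15:54 MSE

Query: 2026-06-09 21:09 UTC
Rule 4/4 (MSE, -05:15): 2026-06-09 17:14 UTC ≤ query < +∞
21·60 + 9 - 315 = 954 min
954 = 0·1440 + 954; 954 = 15·60 + 54 → 15:54, same day
→ 2026-06-09 15:54 MSE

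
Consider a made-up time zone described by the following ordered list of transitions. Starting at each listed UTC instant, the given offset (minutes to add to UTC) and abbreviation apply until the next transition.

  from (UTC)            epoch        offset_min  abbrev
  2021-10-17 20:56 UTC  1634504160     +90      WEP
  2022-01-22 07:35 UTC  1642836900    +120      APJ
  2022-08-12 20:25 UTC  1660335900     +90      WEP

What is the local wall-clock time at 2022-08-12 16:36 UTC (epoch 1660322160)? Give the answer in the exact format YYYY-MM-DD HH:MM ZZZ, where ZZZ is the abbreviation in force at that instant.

Query: 2022-08-12 16:36 UTC
Rule 2/3 (APJ, +02:00): 2022-01-22 07:35 UTC ≤ query < 2022-08-12 20:25 UTC
16·60 + 36 + 120 = 1116 min
1116 = 0·1440 + 1116; 1116 = 18·60 + 36 → 18:36, same day
→ 2022-08-12 18:36 APJ

2022-08-12 18:36 APJ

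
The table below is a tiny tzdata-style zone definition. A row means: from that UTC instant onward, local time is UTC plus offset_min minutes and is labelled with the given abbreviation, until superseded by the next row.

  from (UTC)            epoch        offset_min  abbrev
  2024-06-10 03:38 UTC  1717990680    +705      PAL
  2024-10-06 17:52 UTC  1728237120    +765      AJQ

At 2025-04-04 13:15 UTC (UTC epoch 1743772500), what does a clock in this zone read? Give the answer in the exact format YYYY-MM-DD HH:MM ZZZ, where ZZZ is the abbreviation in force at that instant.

Query: 2025-04-04 13:15 UTC
Rule 2/2 (AJQ, +12:45): 2024-10-06 17:52 UTC ≤ query < +∞
13·60 + 15 + 765 = 1560 min
1560 = 1·1440 + 120; 120 = 2·60 + 0 → 02:00, 2025-04-04 + 1 day = 2025-04-05
→ 2025-04-05 02:00 AJQ

2025-04-05 02:00 AJQ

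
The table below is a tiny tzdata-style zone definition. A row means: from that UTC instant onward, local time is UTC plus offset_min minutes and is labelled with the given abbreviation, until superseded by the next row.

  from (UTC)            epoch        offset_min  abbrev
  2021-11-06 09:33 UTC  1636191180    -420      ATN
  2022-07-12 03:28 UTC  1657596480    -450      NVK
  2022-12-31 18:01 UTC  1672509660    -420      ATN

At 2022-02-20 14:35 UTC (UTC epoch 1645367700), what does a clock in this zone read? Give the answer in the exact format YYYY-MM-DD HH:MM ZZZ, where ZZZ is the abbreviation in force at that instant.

2022-02-20 07:35 ATN

Query: 2022-02-20 14:35 UTC
Rule 1/3 (ATN, -07:00): 2021-11-06 09:33 UTC ≤ query < 2022-07-12 03:28 UTC
14·60 + 35 - 420 = 455 min
455 = 0·1440 + 455; 455 = 7·60 + 35 → 07:35, same day
→ 2022-02-20 07:35 ATN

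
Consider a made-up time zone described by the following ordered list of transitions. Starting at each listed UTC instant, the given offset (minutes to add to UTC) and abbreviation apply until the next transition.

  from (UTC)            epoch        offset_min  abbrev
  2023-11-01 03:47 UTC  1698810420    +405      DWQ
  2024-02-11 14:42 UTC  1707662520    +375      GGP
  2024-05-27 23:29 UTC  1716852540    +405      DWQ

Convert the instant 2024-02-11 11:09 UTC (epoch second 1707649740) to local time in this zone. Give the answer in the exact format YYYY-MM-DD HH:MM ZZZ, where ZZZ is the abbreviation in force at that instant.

Query: 2024-02-11 11:09 UTC
Rule 1/3 (DWQ, +06:45): 2023-11-01 03:47 UTC ≤ query < 2024-02-11 14:42 UTC
11·60 + 9 + 405 = 1074 min
1074 = 0·1440 + 1074; 1074 = 17·60 + 54 → 17:54, same day
→ 2024-02-11 17:54 DWQ

2024-02-11 17:54 DWQ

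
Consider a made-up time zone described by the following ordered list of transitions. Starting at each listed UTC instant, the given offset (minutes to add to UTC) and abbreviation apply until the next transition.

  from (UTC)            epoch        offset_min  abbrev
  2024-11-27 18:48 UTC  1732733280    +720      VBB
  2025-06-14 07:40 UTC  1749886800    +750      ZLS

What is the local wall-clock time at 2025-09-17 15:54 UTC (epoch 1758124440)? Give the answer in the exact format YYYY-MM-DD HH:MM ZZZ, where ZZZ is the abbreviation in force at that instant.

Query: 2025-09-17 15:54 UTC
Rule 2/2 (ZLS, +12:30): 2025-06-14 07:40 UTC ≤ query < +∞
15·60 + 54 + 750 = 1704 min
1704 = 1·1440 + 264; 264 = 4·60 + 24 → 04:24, 2025-09-17 + 1 day = 2025-09-18
→ 2025-09-18 04:24 ZLS

2025-09-18 04:24 ZLS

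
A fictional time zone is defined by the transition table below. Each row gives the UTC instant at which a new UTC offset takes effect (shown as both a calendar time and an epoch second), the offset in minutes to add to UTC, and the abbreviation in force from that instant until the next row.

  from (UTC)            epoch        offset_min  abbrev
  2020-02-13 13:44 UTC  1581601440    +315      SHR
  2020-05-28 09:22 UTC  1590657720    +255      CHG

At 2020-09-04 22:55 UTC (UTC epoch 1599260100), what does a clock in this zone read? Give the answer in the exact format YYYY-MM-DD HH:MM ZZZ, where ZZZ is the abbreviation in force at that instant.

Query: 2020-09-04 22:55 UTC
Rule 2/2 (CHG, +04:15): 2020-05-28 09:22 UTC ≤ query < +∞
22·60 + 55 + 255 = 1630 min
1630 = 1·1440 + 190; 190 = 3·60 + 10 → 03:10, 2020-09-04 + 1 day = 2020-09-05
→ 2020-09-05 03:10 CHG

2020-09-05 03:10 CHG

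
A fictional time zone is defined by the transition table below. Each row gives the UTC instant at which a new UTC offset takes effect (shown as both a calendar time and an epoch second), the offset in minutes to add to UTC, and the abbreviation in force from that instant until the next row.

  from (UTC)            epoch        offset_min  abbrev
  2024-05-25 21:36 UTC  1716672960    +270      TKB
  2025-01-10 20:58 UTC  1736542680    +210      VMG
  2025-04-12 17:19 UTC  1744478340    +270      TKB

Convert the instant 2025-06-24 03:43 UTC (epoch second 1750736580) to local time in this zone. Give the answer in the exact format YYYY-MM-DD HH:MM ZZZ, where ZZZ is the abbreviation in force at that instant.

2025-06-24 08:13 TKB

Query: 2025-06-24 03:43 UTC
Rule 3/3 (TKB, +04:30): 2025-04-12 17:19 UTC ≤ query < +∞
3·60 + 43 + 270 = 493 min
493 = 0·1440 + 493; 493 = 8·60 + 13 → 08:13, same day
→ 2025-06-24 08:13 TKB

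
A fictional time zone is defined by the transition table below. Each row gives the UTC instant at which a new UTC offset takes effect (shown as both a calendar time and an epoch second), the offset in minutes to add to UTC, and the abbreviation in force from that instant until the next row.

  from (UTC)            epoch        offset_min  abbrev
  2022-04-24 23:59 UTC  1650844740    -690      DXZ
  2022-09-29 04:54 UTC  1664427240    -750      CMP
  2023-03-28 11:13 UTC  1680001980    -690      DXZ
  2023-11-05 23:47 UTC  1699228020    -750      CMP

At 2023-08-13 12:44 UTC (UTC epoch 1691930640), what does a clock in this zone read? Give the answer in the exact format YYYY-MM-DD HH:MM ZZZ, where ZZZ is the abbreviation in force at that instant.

Query: 2023-08-13 12:44 UTC
Rule 3/4 (DXZ, -11:30): 2023-03-28 11:13 UTC ≤ query < 2023-11-05 23:47 UTC
12·60 + 44 - 690 = 74 min
74 = 0·1440 + 74; 74 = 1·60 + 14 → 01:14, same day
→ 2023-08-13 01:14 DXZ

2023-08-13 01:14 DXZ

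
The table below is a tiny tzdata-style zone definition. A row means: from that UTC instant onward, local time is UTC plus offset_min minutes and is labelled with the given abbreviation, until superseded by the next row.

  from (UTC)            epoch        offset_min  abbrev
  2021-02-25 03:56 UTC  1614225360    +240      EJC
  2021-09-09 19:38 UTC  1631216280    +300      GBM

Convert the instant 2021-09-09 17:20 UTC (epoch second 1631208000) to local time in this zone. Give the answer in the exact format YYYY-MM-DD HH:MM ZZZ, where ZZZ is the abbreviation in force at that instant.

Query: 2021-09-09 17:20 UTC
Rule 1/2 (EJC, +04:00): 2021-02-25 03:56 UTC ≤ query < 2021-09-09 19:38 UTC
17·60 + 20 + 240 = 1280 min
1280 = 0·1440 + 1280; 1280 = 21·60 + 20 → 21:20, same day
→ 2021-09-09 21:20 EJC

2021-09-09 21:20 EJC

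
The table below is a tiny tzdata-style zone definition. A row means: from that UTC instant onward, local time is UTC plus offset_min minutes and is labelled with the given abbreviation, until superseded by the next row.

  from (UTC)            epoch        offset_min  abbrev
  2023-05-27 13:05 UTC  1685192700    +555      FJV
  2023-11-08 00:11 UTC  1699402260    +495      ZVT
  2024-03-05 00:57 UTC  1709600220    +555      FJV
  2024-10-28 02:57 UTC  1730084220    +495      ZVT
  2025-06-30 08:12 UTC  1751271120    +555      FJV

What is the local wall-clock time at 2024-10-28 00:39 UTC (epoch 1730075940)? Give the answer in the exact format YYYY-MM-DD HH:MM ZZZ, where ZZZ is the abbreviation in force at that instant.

2024-10-28 09:54 FJV

Query: 2024-10-28 00:39 UTC
Rule 3/5 (FJV, +09:15): 2024-03-05 00:57 UTC ≤ query < 2024-10-28 02:57 UTC
0·60 + 39 + 555 = 594 min
594 = 0·1440 + 594; 594 = 9·60 + 54 → 09:54, same day
→ 2024-10-28 09:54 FJV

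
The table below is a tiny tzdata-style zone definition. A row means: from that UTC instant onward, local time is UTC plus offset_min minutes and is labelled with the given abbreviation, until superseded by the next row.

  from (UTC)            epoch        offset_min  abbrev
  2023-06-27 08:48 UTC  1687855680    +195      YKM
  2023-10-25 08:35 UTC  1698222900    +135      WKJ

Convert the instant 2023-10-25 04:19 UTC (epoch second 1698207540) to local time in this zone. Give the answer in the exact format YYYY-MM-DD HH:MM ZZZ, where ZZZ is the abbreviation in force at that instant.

2023-10-25 07:34 YKM

Query: 2023-10-25 04:19 UTC
Rule 1/2 (YKM, +03:15): 2023-06-27 08:48 UTC ≤ query < 2023-10-25 08:35 UTC
4·60 + 19 + 195 = 454 min
454 = 0·1440 + 454; 454 = 7·60 + 34 → 07:34, same day
→ 2023-10-25 07:34 YKM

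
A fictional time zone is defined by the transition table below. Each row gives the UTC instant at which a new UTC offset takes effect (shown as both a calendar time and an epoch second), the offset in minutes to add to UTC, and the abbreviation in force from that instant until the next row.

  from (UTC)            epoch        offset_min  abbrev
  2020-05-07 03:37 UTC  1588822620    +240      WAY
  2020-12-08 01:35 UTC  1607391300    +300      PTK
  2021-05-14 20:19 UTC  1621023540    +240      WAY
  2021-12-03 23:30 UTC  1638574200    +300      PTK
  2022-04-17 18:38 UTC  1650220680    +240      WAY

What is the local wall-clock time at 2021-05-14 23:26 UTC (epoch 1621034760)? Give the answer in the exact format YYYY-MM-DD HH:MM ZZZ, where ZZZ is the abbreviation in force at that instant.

Query: 2021-05-14 23:26 UTC
Rule 3/5 (WAY, +04:00): 2021-05-14 20:19 UTC ≤ query < 2021-12-03 23:30 UTC
23·60 + 26 + 240 = 1646 min
1646 = 1·1440 + 206; 206 = 3·60 + 26 → 03:26, 2021-05-14 + 1 day = 2021-05-15
→ 2021-05-15 03:26 WAY

2021-05-15 03:26 WAY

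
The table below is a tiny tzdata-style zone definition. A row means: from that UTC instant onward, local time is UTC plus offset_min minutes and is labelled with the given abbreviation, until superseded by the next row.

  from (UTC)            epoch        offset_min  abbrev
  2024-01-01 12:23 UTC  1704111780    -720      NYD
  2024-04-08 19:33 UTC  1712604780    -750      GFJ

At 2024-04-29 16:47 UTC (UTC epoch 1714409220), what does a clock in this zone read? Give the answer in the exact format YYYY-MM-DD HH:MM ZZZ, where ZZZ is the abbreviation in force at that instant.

Query: 2024-04-29 16:47 UTC
Rule 2/2 (GFJ, -12:30): 2024-04-08 19:33 UTC ≤ query < +∞
16·60 + 47 - 750 = 257 min
257 = 0·1440 + 257; 257 = 4·60 + 17 → 04:17, same day
→ 2024-04-29 04:17 GFJ

2024-04-29 04:17 GFJ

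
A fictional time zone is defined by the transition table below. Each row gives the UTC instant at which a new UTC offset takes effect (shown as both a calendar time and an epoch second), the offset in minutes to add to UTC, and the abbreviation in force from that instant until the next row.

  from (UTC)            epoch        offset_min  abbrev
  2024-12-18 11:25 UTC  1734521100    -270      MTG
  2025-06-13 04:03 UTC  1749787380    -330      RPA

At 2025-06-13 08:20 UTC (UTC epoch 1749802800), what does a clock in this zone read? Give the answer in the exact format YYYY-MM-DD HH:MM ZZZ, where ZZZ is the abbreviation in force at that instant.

2025-06-13 02:50 RPA

Query: 2025-06-13 08:20 UTC
Rule 2/2 (RPA, -05:30): 2025-06-13 04:03 UTC ≤ query < +∞
8·60 + 20 - 330 = 170 min
170 = 0·1440 + 170; 170 = 2·60 + 50 → 02:50, same day
→ 2025-06-13 02:50 RPA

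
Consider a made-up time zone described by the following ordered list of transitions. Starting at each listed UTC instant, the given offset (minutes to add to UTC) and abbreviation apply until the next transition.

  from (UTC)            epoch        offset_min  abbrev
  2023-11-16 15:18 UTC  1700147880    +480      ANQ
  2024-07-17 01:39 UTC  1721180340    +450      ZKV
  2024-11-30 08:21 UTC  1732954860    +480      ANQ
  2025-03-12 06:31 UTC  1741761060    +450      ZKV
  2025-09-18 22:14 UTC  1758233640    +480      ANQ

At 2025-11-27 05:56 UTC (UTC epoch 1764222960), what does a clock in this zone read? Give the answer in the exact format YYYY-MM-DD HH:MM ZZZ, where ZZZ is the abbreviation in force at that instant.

2025-11-27 13:56 ANQ

Query: 2025-11-27 05:56 UTC
Rule 5/5 (ANQ, +08:00): 2025-09-18 22:14 UTC ≤ query < +∞
5·60 + 56 + 480 = 836 min
836 = 0·1440 + 836; 836 = 13·60 + 56 → 13:56, same day
→ 2025-11-27 13:56 ANQ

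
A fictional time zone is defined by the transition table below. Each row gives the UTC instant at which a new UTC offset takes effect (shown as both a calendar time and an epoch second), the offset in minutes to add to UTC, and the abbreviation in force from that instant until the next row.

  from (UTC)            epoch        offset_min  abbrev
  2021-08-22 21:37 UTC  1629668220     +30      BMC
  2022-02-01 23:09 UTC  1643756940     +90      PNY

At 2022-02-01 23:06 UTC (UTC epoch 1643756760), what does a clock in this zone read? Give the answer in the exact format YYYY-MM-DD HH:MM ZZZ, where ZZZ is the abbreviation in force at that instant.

Query: 2022-02-01 23:06 UTC
Rule 1/2 (BMC, +00:30): 2021-08-22 21:37 UTC ≤ query < 2022-02-01 23:09 UTC
23·60 + 6 + 30 = 1416 min
1416 = 0·1440 + 1416; 1416 = 23·60 + 36 → 23:36, same day
→ 2022-02-01 23:36 BMC

2022-02-01 23:36 BMC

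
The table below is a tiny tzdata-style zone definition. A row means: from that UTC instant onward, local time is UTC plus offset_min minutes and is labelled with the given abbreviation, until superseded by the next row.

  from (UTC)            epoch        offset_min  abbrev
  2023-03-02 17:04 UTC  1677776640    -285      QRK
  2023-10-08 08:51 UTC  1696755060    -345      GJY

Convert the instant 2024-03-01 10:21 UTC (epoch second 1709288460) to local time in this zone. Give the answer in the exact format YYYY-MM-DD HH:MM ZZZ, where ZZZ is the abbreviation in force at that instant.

Query: 2024-03-01 10:21 UTC
Rule 2/2 (GJY, -05:45): 2023-10-08 08:51 UTC ≤ query < +∞
10·60 + 21 - 345 = 276 min
276 = 0·1440 + 276; 276 = 4·60 + 36 → 04:36, same day
→ 2024-03-01 04:36 GJY

2024-03-01 04:36 GJY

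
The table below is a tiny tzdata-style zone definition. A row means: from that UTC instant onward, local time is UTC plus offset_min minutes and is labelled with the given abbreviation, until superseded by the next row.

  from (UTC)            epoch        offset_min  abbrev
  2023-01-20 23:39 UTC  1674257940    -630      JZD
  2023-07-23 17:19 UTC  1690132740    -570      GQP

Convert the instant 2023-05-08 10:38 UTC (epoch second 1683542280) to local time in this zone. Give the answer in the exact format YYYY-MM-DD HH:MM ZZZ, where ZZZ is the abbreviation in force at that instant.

2023-05-08 00:08 JZD

Query: 2023-05-08 10:38 UTC
Rule 1/2 (JZD, -10:30): 2023-01-20 23:39 UTC ≤ query < 2023-07-23 17:19 UTC
10·60 + 38 - 630 = 8 min
8 = 0·1440 + 8; 8 = 0·60 + 8 → 00:08, same day
→ 2023-05-08 00:08 JZD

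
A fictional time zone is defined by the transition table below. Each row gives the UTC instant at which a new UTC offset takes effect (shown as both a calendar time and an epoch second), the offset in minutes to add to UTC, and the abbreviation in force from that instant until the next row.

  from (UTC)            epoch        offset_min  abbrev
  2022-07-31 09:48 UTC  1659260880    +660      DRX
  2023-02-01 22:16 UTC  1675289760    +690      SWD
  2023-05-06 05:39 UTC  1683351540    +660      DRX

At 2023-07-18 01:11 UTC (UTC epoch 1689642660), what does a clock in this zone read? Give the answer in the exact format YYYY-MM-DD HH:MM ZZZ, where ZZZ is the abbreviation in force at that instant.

Query: 2023-07-18 01:11 UTC
Rule 3/3 (DRX, +11:00): 2023-05-06 05:39 UTC ≤ query < +∞
1·60 + 11 + 660 = 731 min
731 = 0·1440 + 731; 731 = 12·60 + 11 → 12:11, same day
→ 2023-07-18 12:11 DRX

2023-07-18 12:11 DRX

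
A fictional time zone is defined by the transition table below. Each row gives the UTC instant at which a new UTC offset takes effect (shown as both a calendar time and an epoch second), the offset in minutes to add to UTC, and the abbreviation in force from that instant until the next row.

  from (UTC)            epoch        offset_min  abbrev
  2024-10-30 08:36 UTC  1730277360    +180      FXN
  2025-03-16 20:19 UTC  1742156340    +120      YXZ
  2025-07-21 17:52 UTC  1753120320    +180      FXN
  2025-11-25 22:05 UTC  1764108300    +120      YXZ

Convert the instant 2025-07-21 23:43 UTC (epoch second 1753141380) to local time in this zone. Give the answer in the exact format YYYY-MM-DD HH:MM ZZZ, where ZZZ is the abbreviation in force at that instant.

Query: 2025-07-21 23:43 UTC
Rule 3/4 (FXN, +03:00): 2025-07-21 17:52 UTC ≤ query < 2025-11-25 22:05 UTC
23·60 + 43 + 180 = 1603 min
1603 = 1·1440 + 163; 163 = 2·60 + 43 → 02:43, 2025-07-21 + 1 day = 2025-07-22
→ 2025-07-22 02:43 FXN

2025-07-22 02:43 FXN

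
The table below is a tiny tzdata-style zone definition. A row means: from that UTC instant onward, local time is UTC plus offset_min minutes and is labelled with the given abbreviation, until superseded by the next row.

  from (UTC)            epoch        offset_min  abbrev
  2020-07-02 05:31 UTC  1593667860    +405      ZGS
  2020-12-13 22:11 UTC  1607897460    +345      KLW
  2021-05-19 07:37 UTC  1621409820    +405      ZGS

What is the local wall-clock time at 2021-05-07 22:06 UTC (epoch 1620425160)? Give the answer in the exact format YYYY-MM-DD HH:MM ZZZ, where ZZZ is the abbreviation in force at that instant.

2021-05-08 03:51 KLW

Query: 2021-05-07 22:06 UTC
Rule 2/3 (KLW, +05:45): 2020-12-13 22:11 UTC ≤ query < 2021-05-19 07:37 UTC
22·60 + 6 + 345 = 1671 min
1671 = 1·1440 + 231; 231 = 3·60 + 51 → 03:51, 2021-05-07 + 1 day = 2021-05-08
→ 2021-05-08 03:51 KLW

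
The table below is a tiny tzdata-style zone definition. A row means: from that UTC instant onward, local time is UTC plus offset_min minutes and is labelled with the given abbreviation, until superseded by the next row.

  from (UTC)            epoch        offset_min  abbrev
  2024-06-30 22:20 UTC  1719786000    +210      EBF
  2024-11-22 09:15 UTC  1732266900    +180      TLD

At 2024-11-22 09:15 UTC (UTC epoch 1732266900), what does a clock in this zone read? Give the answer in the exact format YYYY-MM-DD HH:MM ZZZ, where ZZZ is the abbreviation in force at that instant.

Query: 2024-11-22 09:15 UTC
Rule 2/2 (TLD, +03:00): 2024-11-22 09:15 UTC ≤ query < +∞
9·60 + 15 + 180 = 735 min
735 = 0·1440 + 735; 735 = 12·60 + 15 → 12:15, same day
→ 2024-11-22 12:15 TLD

2024-11-22 12:15 TLD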